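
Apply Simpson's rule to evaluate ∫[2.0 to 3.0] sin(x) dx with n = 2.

f(x) = sin(x)
a = 2.0, b = 3.0, n = 2
h = (b - a)/n = 0.500000

Simpson's rule: (h/3)[f(x₀) + 4f(x₁) + 2f(x₂) + ... + f(xₙ)]

x_0 = 2.0000, f(x_0) = 0.909297, coefficient = 1
x_1 = 2.5000, f(x_1) = 0.598472, coefficient = 4
x_2 = 3.0000, f(x_2) = 0.141120, coefficient = 1

I ≈ (0.500000/3) × 3.444306 = 0.574051
Exact value: 0.573846
Error: 0.000205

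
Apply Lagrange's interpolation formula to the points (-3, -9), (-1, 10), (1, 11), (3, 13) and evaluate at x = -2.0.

Lagrange interpolation formula:
P(x) = Σ yᵢ × Lᵢ(x)
where Lᵢ(x) = Π_{j≠i} (x - xⱼ)/(xᵢ - xⱼ)

L_0(-2.0) = (-2.0 - (-1))/(-3 - (-1)) × (-2.0 - 1)/(-3 - 1) × (-2.0 - 3)/(-3 - 3) = 0.312500
L_1(-2.0) = (-2.0 - (-3))/(-1 - (-3)) × (-2.0 - 1)/(-1 - 1) × (-2.0 - 3)/(-1 - 3) = 0.937500
L_2(-2.0) = (-2.0 - (-3))/(1 - (-3)) × (-2.0 - (-1))/(1 - (-1)) × (-2.0 - 3)/(1 - 3) = -0.312500
L_3(-2.0) = (-2.0 - (-3))/(3 - (-3)) × (-2.0 - (-1))/(3 - (-1)) × (-2.0 - 1)/(3 - 1) = 0.062500

P(-2.0) = (-9)×L_0(-2.0) + 10×L_1(-2.0) + 11×L_2(-2.0) + 13×L_3(-2.0)
P(-2.0) = 3.937500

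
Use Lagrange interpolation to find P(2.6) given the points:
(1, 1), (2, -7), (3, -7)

Lagrange interpolation formula:
P(x) = Σ yᵢ × Lᵢ(x)
where Lᵢ(x) = Π_{j≠i} (x - xⱼ)/(xᵢ - xⱼ)

L_0(2.6) = (2.6 - 2)/(1 - 2) × (2.6 - 3)/(1 - 3) = -0.120000
L_1(2.6) = (2.6 - 1)/(2 - 1) × (2.6 - 3)/(2 - 3) = 0.640000
L_2(2.6) = (2.6 - 1)/(3 - 1) × (2.6 - 2)/(3 - 2) = 0.480000

P(2.6) = 1×L_0(2.6) + (-7)×L_1(2.6) + (-7)×L_2(2.6)
P(2.6) = -7.960000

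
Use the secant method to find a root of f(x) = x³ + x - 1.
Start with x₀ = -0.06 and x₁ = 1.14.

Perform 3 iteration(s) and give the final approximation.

f(x) = x³ + x - 1
x₀ = -0.06, x₁ = 1.14

Secant formula: x_{n+1} = x_n - f(x_n)(x_n - x_{n-1})/(f(x_n) - f(x_{n-1}))

Iteration 1:
  f(-0.060000) = -1.060216
  f(1.140000) = 1.621544
  x_2 = 1.140000 - 1.621544×(1.140000 - (-0.060000))/(1.621544 - (-1.060216))
       = 0.414412
Iteration 2:
  f(1.140000) = 1.621544
  f(0.414412) = -0.514418
  x_3 = 0.414412 - (-0.514418)×(0.414412 - 1.140000)/(-0.514418 - 1.621544)
       = 0.589160
Iteration 3:
  f(0.414412) = -0.514418
  f(0.589160) = -0.206337
  x_4 = 0.589160 - (-0.206337)×(0.589160 - 0.414412)/(-0.206337 - (-0.514418))
       = 0.706197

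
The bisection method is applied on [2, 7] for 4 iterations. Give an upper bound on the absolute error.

Bisection error bound: |error| ≤ (b-a)/2^n
|error| ≤ (7 - 2)/2^4 = 5/2^4
|error| ≤ 0.3125000000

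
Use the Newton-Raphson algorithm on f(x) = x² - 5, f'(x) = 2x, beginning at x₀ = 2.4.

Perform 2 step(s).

f(x) = x² - 5
f'(x) = 2x
x₀ = 2.4

Newton-Raphson formula: x_{n+1} = x_n - f(x_n)/f'(x_n)

Iteration 1:
  f(2.400000) = 0.760000
  f'(2.400000) = 4.800000
  x_1 = 2.400000 - 0.760000/4.800000 = 2.241667
Iteration 2:
  f(2.241667) = 0.025069
  f'(2.241667) = 4.483333
  x_2 = 2.241667 - 0.025069/4.483333 = 2.236075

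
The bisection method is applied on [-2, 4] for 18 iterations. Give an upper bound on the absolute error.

Bisection error bound: |error| ≤ (b-a)/2^n
|error| ≤ (4 - (-2))/2^18 = 6/2^18
|error| ≤ 0.0000228882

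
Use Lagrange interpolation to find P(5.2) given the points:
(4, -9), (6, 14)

Lagrange interpolation formula:
P(x) = Σ yᵢ × Lᵢ(x)
where Lᵢ(x) = Π_{j≠i} (x - xⱼ)/(xᵢ - xⱼ)

L_0(5.2) = (5.2 - 6)/(4 - 6) = 0.400000
L_1(5.2) = (5.2 - 4)/(6 - 4) = 0.600000

P(5.2) = (-9)×L_0(5.2) + 14×L_1(5.2)
P(5.2) = 4.800000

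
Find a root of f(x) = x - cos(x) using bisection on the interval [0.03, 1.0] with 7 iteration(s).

f(x) = x - cos(x)
Initial interval: [0.03, 1.0]

Iteration 1:
  c_1 = (0.030000 + 1.000000)/2 = 0.515000
  f(c_1) = f(0.515000) = -0.355293
  f(a) × f(c) ≥ 0, new interval: [0.515000, 1.000000]
Iteration 2:
  c_2 = (0.515000 + 1.000000)/2 = 0.757500
  f(c_2) = f(0.757500) = 0.030944
  f(a) × f(c) < 0, new interval: [0.515000, 0.757500]
Iteration 3:
  c_3 = (0.515000 + 0.757500)/2 = 0.636250
  f(c_3) = f(0.636250) = -0.168080
  f(a) × f(c) ≥ 0, new interval: [0.636250, 0.757500]
Iteration 4:
  c_4 = (0.636250 + 0.757500)/2 = 0.696875
  f(c_4) = f(0.696875) = -0.069977
  f(a) × f(c) ≥ 0, new interval: [0.696875, 0.757500]
Iteration 5:
  c_5 = (0.696875 + 0.757500)/2 = 0.727188
  f(c_5) = f(0.727188) = -0.019860
  f(a) × f(c) ≥ 0, new interval: [0.727188, 0.757500]
Iteration 6:
  c_6 = (0.727188 + 0.757500)/2 = 0.742344
  f(c_6) = f(0.742344) = 0.005458
  f(a) × f(c) < 0, new interval: [0.727188, 0.742344]
Iteration 7:
  c_7 = (0.727188 + 0.742344)/2 = 0.734766
  f(c_7) = f(0.734766) = -0.007222
  f(a) × f(c) ≥ 0, new interval: [0.734766, 0.742344]

After 7 iteration(s), the approximation is c_7 = 0.734766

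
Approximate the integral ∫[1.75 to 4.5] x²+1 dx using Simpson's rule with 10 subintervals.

f(x) = x²+1
a = 1.75, b = 4.5, n = 10
h = (b - a)/n = 0.275000

Simpson's rule: (h/3)[f(x₀) + 4f(x₁) + 2f(x₂) + ... + f(xₙ)]

x_0 = 1.7500, f(x_0) = 4.062500, coefficient = 1
x_1 = 2.0250, f(x_1) = 5.100625, coefficient = 4
x_2 = 2.3000, f(x_2) = 6.290000, coefficient = 2
x_3 = 2.5750, f(x_3) = 7.630625, coefficient = 4
x_4 = 2.8500, f(x_4) = 9.122500, coefficient = 2
x_5 = 3.1250, f(x_5) = 10.765625, coefficient = 4
x_6 = 3.4000, f(x_6) = 12.560000, coefficient = 2
x_7 = 3.6750, f(x_7) = 14.505625, coefficient = 4
x_8 = 3.9500, f(x_8) = 16.602500, coefficient = 2
x_9 = 4.2250, f(x_9) = 18.850625, coefficient = 4
x_10 = 4.5000, f(x_10) = 21.250000, coefficient = 1

I ≈ (0.275000/3) × 341.875000 = 31.338542
Exact value: 31.338542
Error: 0.000000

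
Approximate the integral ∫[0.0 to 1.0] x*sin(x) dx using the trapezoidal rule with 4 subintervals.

f(x) = x*sin(x)
a = 0.0, b = 1.0, n = 4
h = (b - a)/n = 0.250000

Trapezoidal rule: (h/2)[f(x₀) + 2f(x₁) + 2f(x₂) + ... + f(xₙ)]

x_0 = 0.0000, f(x_0) = 0.000000, coefficient = 1
x_1 = 0.2500, f(x_1) = 0.061851, coefficient = 2
x_2 = 0.5000, f(x_2) = 0.239713, coefficient = 2
x_3 = 0.7500, f(x_3) = 0.511229, coefficient = 2
x_4 = 1.0000, f(x_4) = 0.841471, coefficient = 1

I ≈ (0.250000/2) × 2.467057 = 0.308382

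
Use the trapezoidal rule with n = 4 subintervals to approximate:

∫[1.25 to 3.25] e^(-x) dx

f(x) = e^(-x)
a = 1.25, b = 3.25, n = 4
h = (b - a)/n = 0.500000

Trapezoidal rule: (h/2)[f(x₀) + 2f(x₁) + 2f(x₂) + ... + f(xₙ)]

x_0 = 1.2500, f(x_0) = 0.286505, coefficient = 1
x_1 = 1.7500, f(x_1) = 0.173774, coefficient = 2
x_2 = 2.2500, f(x_2) = 0.105399, coefficient = 2
x_3 = 2.7500, f(x_3) = 0.063928, coefficient = 2
x_4 = 3.2500, f(x_4) = 0.038774, coefficient = 1

I ≈ (0.500000/2) × 1.011481 = 0.252870
Exact value: 0.247731
Error: 0.005140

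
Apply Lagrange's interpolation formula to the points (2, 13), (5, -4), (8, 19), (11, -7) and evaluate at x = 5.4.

Lagrange interpolation formula:
P(x) = Σ yᵢ × Lᵢ(x)
where Lᵢ(x) = Π_{j≠i} (x - xⱼ)/(xᵢ - xⱼ)

L_0(5.4) = (5.4 - 5)/(2 - 5) × (5.4 - 8)/(2 - 8) × (5.4 - 11)/(2 - 11) = -0.035951
L_1(5.4) = (5.4 - 2)/(5 - 2) × (5.4 - 8)/(5 - 8) × (5.4 - 11)/(5 - 11) = 0.916741
L_2(5.4) = (5.4 - 2)/(8 - 2) × (5.4 - 5)/(8 - 5) × (5.4 - 11)/(8 - 11) = 0.141037
L_3(5.4) = (5.4 - 2)/(11 - 2) × (5.4 - 5)/(11 - 5) × (5.4 - 8)/(11 - 8) = -0.021827

P(5.4) = 13×L_0(5.4) + (-4)×L_1(5.4) + 19×L_2(5.4) + (-7)×L_3(5.4)
P(5.4) = -1.301827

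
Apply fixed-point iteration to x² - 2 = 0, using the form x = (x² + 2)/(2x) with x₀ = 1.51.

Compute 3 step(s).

Equation: x² - 2 = 0
Fixed-point form: x = (x² + 2)/(2x)
x₀ = 1.51

x_1 = g(1.510000) = 1.417252
x_2 = g(1.417252) = 1.414217
x_3 = g(1.414217) = 1.414214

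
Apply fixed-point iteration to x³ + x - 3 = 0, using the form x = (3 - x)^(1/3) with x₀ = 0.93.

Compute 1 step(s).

Equation: x³ + x - 3 = 0
Fixed-point form: x = (3 - x)^(1/3)
x₀ = 0.93

x_1 = g(0.930000) = 1.274452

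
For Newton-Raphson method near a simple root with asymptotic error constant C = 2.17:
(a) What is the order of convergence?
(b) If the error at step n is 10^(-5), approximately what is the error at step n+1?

(a) Newton-Raphson has quadratic (order 2) convergence near simple roots.
    This means |e_{n+1}| ≈ C|e_n|².

(b) With |e_n| = 10^(-5) and C = 2.17:
    |e_{n+1}| ≈ 2.17 × (10^(-5))² = 2.17 × 10^(-10)

(a) 2 (quadratic); (b) |e_{n+1}| ≈ 2.170e-10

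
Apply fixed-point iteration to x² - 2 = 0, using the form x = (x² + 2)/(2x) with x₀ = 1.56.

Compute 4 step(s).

Equation: x² - 2 = 0
Fixed-point form: x = (x² + 2)/(2x)
x₀ = 1.56

x_1 = g(1.560000) = 1.421026
x_2 = g(1.421026) = 1.414230
x_3 = g(1.414230) = 1.414214
x_4 = g(1.414214) = 1.414214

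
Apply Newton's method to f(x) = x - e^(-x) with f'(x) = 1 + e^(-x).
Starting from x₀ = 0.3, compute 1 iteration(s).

f(x) = x - e^(-x)
f'(x) = 1 + e^(-x)
x₀ = 0.3

Newton-Raphson formula: x_{n+1} = x_n - f(x_n)/f'(x_n)

Iteration 1:
  f(0.300000) = -0.440818
  f'(0.300000) = 1.740818
  x_1 = 0.300000 - (-0.440818)/1.740818 = 0.553225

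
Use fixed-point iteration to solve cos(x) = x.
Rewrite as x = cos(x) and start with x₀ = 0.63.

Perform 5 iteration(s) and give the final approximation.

Equation: cos(x) = x
Fixed-point form: x = cos(x)
x₀ = 0.63

x_1 = g(0.630000) = 0.808028
x_2 = g(0.808028) = 0.690926
x_3 = g(0.690926) = 0.770656
x_4 = g(0.770656) = 0.717454
x_5 = g(0.717454) = 0.753482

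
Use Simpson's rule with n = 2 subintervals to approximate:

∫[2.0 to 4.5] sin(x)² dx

f(x) = sin(x)²
a = 2.0, b = 4.5, n = 2
h = (b - a)/n = 1.250000

Simpson's rule: (h/3)[f(x₀) + 4f(x₁) + 2f(x₂) + ... + f(xₙ)]

x_0 = 2.0000, f(x_0) = 0.826822, coefficient = 1
x_1 = 3.2500, f(x_1) = 0.011706, coefficient = 4
x_2 = 4.5000, f(x_2) = 0.955565, coefficient = 1

I ≈ (1.250000/3) × 1.829212 = 0.762172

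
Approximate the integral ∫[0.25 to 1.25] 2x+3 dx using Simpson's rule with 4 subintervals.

f(x) = 2x+3
a = 0.25, b = 1.25, n = 4
h = (b - a)/n = 0.250000

Simpson's rule: (h/3)[f(x₀) + 4f(x₁) + 2f(x₂) + ... + f(xₙ)]

x_0 = 0.2500, f(x_0) = 3.500000, coefficient = 1
x_1 = 0.5000, f(x_1) = 4.000000, coefficient = 4
x_2 = 0.7500, f(x_2) = 4.500000, coefficient = 2
x_3 = 1.0000, f(x_3) = 5.000000, coefficient = 4
x_4 = 1.2500, f(x_4) = 5.500000, coefficient = 1

I ≈ (0.250000/3) × 54.000000 = 4.500000
Exact value: 4.500000
Error: 0.000000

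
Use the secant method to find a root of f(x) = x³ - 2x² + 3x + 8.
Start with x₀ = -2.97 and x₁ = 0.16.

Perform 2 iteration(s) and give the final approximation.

f(x) = x³ - 2x² + 3x + 8
x₀ = -2.97, x₁ = 0.16

Secant formula: x_{n+1} = x_n - f(x_n)(x_n - x_{n-1})/(f(x_n) - f(x_{n-1}))

Iteration 1:
  f(-2.970000) = -44.749873
  f(0.160000) = 8.432896
  x_2 = 0.160000 - 8.432896×(0.160000 - (-2.970000))/(8.432896 - (-44.749873))
       = -0.336307
Iteration 2:
  f(0.160000) = 8.432896
  f(-0.336307) = 6.726838
  x_3 = -0.336307 - 6.726838×(-0.336307 - 0.160000)/(6.726838 - 8.432896)
       = -2.293201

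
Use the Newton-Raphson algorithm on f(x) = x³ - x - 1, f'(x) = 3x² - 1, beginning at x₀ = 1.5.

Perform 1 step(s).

f(x) = x³ - x - 1
f'(x) = 3x² - 1
x₀ = 1.5

Newton-Raphson formula: x_{n+1} = x_n - f(x_n)/f'(x_n)

Iteration 1:
  f(1.500000) = 0.875000
  f'(1.500000) = 5.750000
  x_1 = 1.500000 - 0.875000/5.750000 = 1.347826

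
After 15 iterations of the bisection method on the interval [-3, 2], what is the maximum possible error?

Bisection error bound: |error| ≤ (b-a)/2^n
|error| ≤ (2 - (-3))/2^15 = 5/2^15
|error| ≤ 0.0001525879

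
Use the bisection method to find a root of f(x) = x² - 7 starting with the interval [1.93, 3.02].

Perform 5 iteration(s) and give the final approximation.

f(x) = x² - 7
Initial interval: [1.93, 3.02]

Iteration 1:
  c_1 = (1.930000 + 3.020000)/2 = 2.475000
  f(c_1) = f(2.475000) = -0.874375
  f(a) × f(c) ≥ 0, new interval: [2.475000, 3.020000]
Iteration 2:
  c_2 = (2.475000 + 3.020000)/2 = 2.747500
  f(c_2) = f(2.747500) = 0.548756
  f(a) × f(c) < 0, new interval: [2.475000, 2.747500]
Iteration 3:
  c_3 = (2.475000 + 2.747500)/2 = 2.611250
  f(c_3) = f(2.611250) = -0.181373
  f(a) × f(c) ≥ 0, new interval: [2.611250, 2.747500]
Iteration 4:
  c_4 = (2.611250 + 2.747500)/2 = 2.679375
  f(c_4) = f(2.679375) = 0.179050
  f(a) × f(c) < 0, new interval: [2.611250, 2.679375]
Iteration 5:
  c_5 = (2.611250 + 2.679375)/2 = 2.645313
  f(c_5) = f(2.645313) = -0.002322
  f(a) × f(c) ≥ 0, new interval: [2.645313, 2.679375]

After 5 iteration(s), the approximation is c_5 = 2.645313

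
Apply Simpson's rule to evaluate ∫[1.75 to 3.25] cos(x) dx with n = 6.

f(x) = cos(x)
a = 1.75, b = 3.25, n = 6
h = (b - a)/n = 0.250000

Simpson's rule: (h/3)[f(x₀) + 4f(x₁) + 2f(x₂) + ... + f(xₙ)]

x_0 = 1.7500, f(x_0) = -0.178246, coefficient = 1
x_1 = 2.0000, f(x_1) = -0.416147, coefficient = 4
x_2 = 2.2500, f(x_2) = -0.628174, coefficient = 2
x_3 = 2.5000, f(x_3) = -0.801144, coefficient = 4
x_4 = 2.7500, f(x_4) = -0.924302, coefficient = 2
x_5 = 3.0000, f(x_5) = -0.989992, coefficient = 4
x_6 = 3.2500, f(x_6) = -0.994130, coefficient = 1

I ≈ (0.250000/3) × -13.106460 = -1.092205
Exact value: -1.092181
Error: 0.000024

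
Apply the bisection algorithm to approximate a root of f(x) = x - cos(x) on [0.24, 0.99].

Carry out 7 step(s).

f(x) = x - cos(x)
Initial interval: [0.24, 0.99]

Iteration 1:
  c_1 = (0.240000 + 0.990000)/2 = 0.615000
  f(c_1) = f(0.615000) = -0.201773
  f(a) × f(c) ≥ 0, new interval: [0.615000, 0.990000]
Iteration 2:
  c_2 = (0.615000 + 0.990000)/2 = 0.802500
  f(c_2) = f(0.802500) = 0.107589
  f(a) × f(c) < 0, new interval: [0.615000, 0.802500]
Iteration 3:
  c_3 = (0.615000 + 0.802500)/2 = 0.708750
  f(c_3) = f(0.708750) = -0.050426
  f(a) × f(c) ≥ 0, new interval: [0.708750, 0.802500]
Iteration 4:
  c_4 = (0.708750 + 0.802500)/2 = 0.755625
  f(c_4) = f(0.755625) = 0.027782
  f(a) × f(c) < 0, new interval: [0.708750, 0.755625]
Iteration 5:
  c_5 = (0.708750 + 0.755625)/2 = 0.732187
  f(c_5) = f(0.732187) = -0.011526
  f(a) × f(c) ≥ 0, new interval: [0.732187, 0.755625]
Iteration 6:
  c_6 = (0.732187 + 0.755625)/2 = 0.743906
  f(c_6) = f(0.743906) = 0.008077
  f(a) × f(c) < 0, new interval: [0.732187, 0.743906]
Iteration 7:
  c_7 = (0.732187 + 0.743906)/2 = 0.738047
  f(c_7) = f(0.738047) = -0.001737
  f(a) × f(c) ≥ 0, new interval: [0.738047, 0.743906]

After 7 iteration(s), the approximation is c_7 = 0.738047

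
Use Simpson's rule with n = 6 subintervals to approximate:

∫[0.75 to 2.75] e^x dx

f(x) = e^x
a = 0.75, b = 2.75, n = 6
h = (b - a)/n = 0.333333

Simpson's rule: (h/3)[f(x₀) + 4f(x₁) + 2f(x₂) + ... + f(xₙ)]

x_0 = 0.7500, f(x_0) = 2.117000, coefficient = 1
x_1 = 1.0833, f(x_1) = 2.954512, coefficient = 4
x_2 = 1.4167, f(x_2) = 4.123353, coefficient = 2
x_3 = 1.7500, f(x_3) = 5.754603, coefficient = 4
x_4 = 2.0833, f(x_4) = 8.031195, coefficient = 2
x_5 = 2.4167, f(x_5) = 11.208436, coefficient = 4
x_6 = 2.7500, f(x_6) = 15.642632, coefficient = 1

I ≈ (0.333333/3) × 121.738927 = 13.526547
Exact value: 13.525632
Error: 0.000916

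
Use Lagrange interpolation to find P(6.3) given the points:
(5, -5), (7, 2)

Lagrange interpolation formula:
P(x) = Σ yᵢ × Lᵢ(x)
where Lᵢ(x) = Π_{j≠i} (x - xⱼ)/(xᵢ - xⱼ)

L_0(6.3) = (6.3 - 7)/(5 - 7) = 0.350000
L_1(6.3) = (6.3 - 5)/(7 - 5) = 0.650000

P(6.3) = (-5)×L_0(6.3) + 2×L_1(6.3)
P(6.3) = -0.450000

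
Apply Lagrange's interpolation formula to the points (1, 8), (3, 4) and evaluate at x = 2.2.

Lagrange interpolation formula:
P(x) = Σ yᵢ × Lᵢ(x)
where Lᵢ(x) = Π_{j≠i} (x - xⱼ)/(xᵢ - xⱼ)

L_0(2.2) = (2.2 - 3)/(1 - 3) = 0.400000
L_1(2.2) = (2.2 - 1)/(3 - 1) = 0.600000

P(2.2) = 8×L_0(2.2) + 4×L_1(2.2)
P(2.2) = 5.600000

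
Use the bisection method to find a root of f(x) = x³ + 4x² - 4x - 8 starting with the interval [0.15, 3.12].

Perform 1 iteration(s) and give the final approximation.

f(x) = x³ + 4x² - 4x - 8
Initial interval: [0.15, 3.12]

Iteration 1:
  c_1 = (0.150000 + 3.120000)/2 = 1.635000
  f(c_1) = f(1.635000) = 0.523623
  f(a) × f(c) < 0, new interval: [0.150000, 1.635000]

After 1 iteration(s), the approximation is c_1 = 1.635000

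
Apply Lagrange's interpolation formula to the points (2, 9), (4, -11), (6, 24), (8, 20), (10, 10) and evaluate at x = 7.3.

Lagrange interpolation formula:
P(x) = Σ yᵢ × Lᵢ(x)
where Lᵢ(x) = Π_{j≠i} (x - xⱼ)/(xᵢ - xⱼ)

L_0(7.3) = (7.3 - 4)/(2 - 4) × (7.3 - 6)/(2 - 6) × (7.3 - 8)/(2 - 8) × (7.3 - 10)/(2 - 10) = 0.021115
L_1(7.3) = (7.3 - 2)/(4 - 2) × (7.3 - 6)/(4 - 6) × (7.3 - 8)/(4 - 8) × (7.3 - 10)/(4 - 10) = -0.135647
L_2(7.3) = (7.3 - 2)/(6 - 2) × (7.3 - 4)/(6 - 4) × (7.3 - 8)/(6 - 8) × (7.3 - 10)/(6 - 10) = 0.516502
L_3(7.3) = (7.3 - 2)/(8 - 2) × (7.3 - 4)/(8 - 4) × (7.3 - 6)/(8 - 6) × (7.3 - 10)/(8 - 10) = 0.639478
L_4(7.3) = (7.3 - 2)/(10 - 2) × (7.3 - 4)/(10 - 4) × (7.3 - 6)/(10 - 6) × (7.3 - 8)/(10 - 8) = -0.041448

P(7.3) = 9×L_0(7.3) + (-11)×L_1(7.3) + 24×L_2(7.3) + 20×L_3(7.3) + 10×L_4(7.3)
P(7.3) = 26.453273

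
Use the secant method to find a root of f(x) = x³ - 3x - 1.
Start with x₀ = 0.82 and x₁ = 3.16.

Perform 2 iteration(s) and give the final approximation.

f(x) = x³ - 3x - 1
x₀ = 0.82, x₁ = 3.16

Secant formula: x_{n+1} = x_n - f(x_n)(x_n - x_{n-1})/(f(x_n) - f(x_{n-1}))

Iteration 1:
  f(0.820000) = -2.908632
  f(3.160000) = 21.074496
  x_2 = 3.160000 - 21.074496×(3.160000 - 0.820000)/(21.074496 - (-2.908632))
       = 1.103791
Iteration 2:
  f(3.160000) = 21.074496
  f(1.103791) = -2.966564
  x_3 = 1.103791 - (-2.966564)×(1.103791 - 3.160000)/(-2.966564 - 21.074496)
       = 1.357519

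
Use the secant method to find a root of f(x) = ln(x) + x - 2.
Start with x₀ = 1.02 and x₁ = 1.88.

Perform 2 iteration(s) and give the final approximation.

f(x) = ln(x) + x - 2
x₀ = 1.02, x₁ = 1.88

Secant formula: x_{n+1} = x_n - f(x_n)(x_n - x_{n-1})/(f(x_n) - f(x_{n-1}))

Iteration 1:
  f(1.020000) = -0.960197
  f(1.880000) = 0.511272
  x_2 = 1.880000 - 0.511272×(1.880000 - 1.020000)/(0.511272 - (-0.960197))
       = 1.581187
Iteration 2:
  f(1.880000) = 0.511272
  f(1.581187) = 0.039363
  x_3 = 1.581187 - 0.039363×(1.581187 - 1.880000)/(0.039363 - 0.511272)
       = 1.556262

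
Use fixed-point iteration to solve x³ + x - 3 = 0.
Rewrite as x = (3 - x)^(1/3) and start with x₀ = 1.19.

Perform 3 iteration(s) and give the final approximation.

Equation: x³ + x - 3 = 0
Fixed-point form: x = (3 - x)^(1/3)
x₀ = 1.19

x_1 = g(1.190000) = 1.218689
x_2 = g(1.218689) = 1.212216
x_3 = g(1.212216) = 1.213682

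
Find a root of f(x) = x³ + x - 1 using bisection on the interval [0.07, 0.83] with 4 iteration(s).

f(x) = x³ + x - 1
Initial interval: [0.07, 0.83]

Iteration 1:
  c_1 = (0.070000 + 0.830000)/2 = 0.450000
  f(c_1) = f(0.450000) = -0.458875
  f(a) × f(c) ≥ 0, new interval: [0.450000, 0.830000]
Iteration 2:
  c_2 = (0.450000 + 0.830000)/2 = 0.640000
  f(c_2) = f(0.640000) = -0.097856
  f(a) × f(c) ≥ 0, new interval: [0.640000, 0.830000]
Iteration 3:
  c_3 = (0.640000 + 0.830000)/2 = 0.735000
  f(c_3) = f(0.735000) = 0.132065
  f(a) × f(c) < 0, new interval: [0.640000, 0.735000]
Iteration 4:
  c_4 = (0.640000 + 0.735000)/2 = 0.687500
  f(c_4) = f(0.687500) = 0.012451
  f(a) × f(c) < 0, new interval: [0.640000, 0.687500]

After 4 iteration(s), the approximation is c_4 = 0.687500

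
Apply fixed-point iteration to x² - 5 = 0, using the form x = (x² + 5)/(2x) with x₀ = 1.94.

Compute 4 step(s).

Equation: x² - 5 = 0
Fixed-point form: x = (x² + 5)/(2x)
x₀ = 1.94

x_1 = g(1.940000) = 2.258660
x_2 = g(2.258660) = 2.236181
x_3 = g(2.236181) = 2.236068
x_4 = g(2.236068) = 2.236068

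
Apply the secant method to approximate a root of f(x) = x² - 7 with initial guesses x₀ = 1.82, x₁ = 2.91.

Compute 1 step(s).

f(x) = x² - 7
x₀ = 1.82, x₁ = 2.91

Secant formula: x_{n+1} = x_n - f(x_n)(x_n - x_{n-1})/(f(x_n) - f(x_{n-1}))

Iteration 1:
  f(1.820000) = -3.687600
  f(2.910000) = 1.468100
  x_2 = 2.910000 - 1.468100×(2.910000 - 1.820000)/(1.468100 - (-3.687600))
       = 2.599619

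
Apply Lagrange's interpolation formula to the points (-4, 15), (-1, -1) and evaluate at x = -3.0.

Lagrange interpolation formula:
P(x) = Σ yᵢ × Lᵢ(x)
where Lᵢ(x) = Π_{j≠i} (x - xⱼ)/(xᵢ - xⱼ)

L_0(-3.0) = (-3.0 - (-1))/(-4 - (-1)) = 0.666667
L_1(-3.0) = (-3.0 - (-4))/(-1 - (-4)) = 0.333333

P(-3.0) = 15×L_0(-3.0) + (-1)×L_1(-3.0)
P(-3.0) = 9.666667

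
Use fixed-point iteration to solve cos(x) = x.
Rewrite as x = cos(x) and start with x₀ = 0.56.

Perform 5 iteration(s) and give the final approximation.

Equation: cos(x) = x
Fixed-point form: x = cos(x)
x₀ = 0.56

x_1 = g(0.560000) = 0.847255
x_2 = g(0.847255) = 0.662043
x_3 = g(0.662043) = 0.788738
x_4 = g(0.788738) = 0.704741
x_5 = g(0.704741) = 0.761779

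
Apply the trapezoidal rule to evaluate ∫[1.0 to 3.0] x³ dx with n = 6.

f(x) = x³
a = 1.0, b = 3.0, n = 6
h = (b - a)/n = 0.333333

Trapezoidal rule: (h/2)[f(x₀) + 2f(x₁) + 2f(x₂) + ... + f(xₙ)]

x_0 = 1.0000, f(x_0) = 1.000000, coefficient = 1
x_1 = 1.3333, f(x_1) = 2.370370, coefficient = 2
x_2 = 1.6667, f(x_2) = 4.629630, coefficient = 2
x_3 = 2.0000, f(x_3) = 8.000000, coefficient = 2
x_4 = 2.3333, f(x_4) = 12.703704, coefficient = 2
x_5 = 2.6667, f(x_5) = 18.962963, coefficient = 2
x_6 = 3.0000, f(x_6) = 27.000000, coefficient = 1

I ≈ (0.333333/2) × 121.333333 = 20.222222
Exact value: 20.000000
Error: 0.222222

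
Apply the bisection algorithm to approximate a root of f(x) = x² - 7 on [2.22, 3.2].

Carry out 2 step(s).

f(x) = x² - 7
Initial interval: [2.22, 3.2]

Iteration 1:
  c_1 = (2.220000 + 3.200000)/2 = 2.710000
  f(c_1) = f(2.710000) = 0.344100
  f(a) × f(c) < 0, new interval: [2.220000, 2.710000]
Iteration 2:
  c_2 = (2.220000 + 2.710000)/2 = 2.465000
  f(c_2) = f(2.465000) = -0.923775
  f(a) × f(c) ≥ 0, new interval: [2.465000, 2.710000]

After 2 iteration(s), the approximation is c_2 = 2.465000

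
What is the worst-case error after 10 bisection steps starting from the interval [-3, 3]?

Bisection error bound: |error| ≤ (b-a)/2^n
|error| ≤ (3 - (-3))/2^10 = 6/2^10
|error| ≤ 0.0058593750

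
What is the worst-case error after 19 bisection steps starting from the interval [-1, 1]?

Bisection error bound: |error| ≤ (b-a)/2^n
|error| ≤ (1 - (-1))/2^19 = 2/2^19
|error| ≤ 0.0000038147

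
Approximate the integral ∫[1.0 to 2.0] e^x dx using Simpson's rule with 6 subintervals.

f(x) = e^x
a = 1.0, b = 2.0, n = 6
h = (b - a)/n = 0.166667

Simpson's rule: (h/3)[f(x₀) + 4f(x₁) + 2f(x₂) + ... + f(xₙ)]

x_0 = 1.0000, f(x_0) = 2.718282, coefficient = 1
x_1 = 1.1667, f(x_1) = 3.211271, coefficient = 4
x_2 = 1.3333, f(x_2) = 3.793668, coefficient = 2
x_3 = 1.5000, f(x_3) = 4.481689, coefficient = 4
x_4 = 1.6667, f(x_4) = 5.294490, coefficient = 2
x_5 = 1.8333, f(x_5) = 6.254701, coefficient = 4
x_6 = 2.0000, f(x_6) = 7.389056, coefficient = 1

I ≈ (0.166667/3) × 84.074296 = 4.670794
Exact value: 4.670774
Error: 0.000020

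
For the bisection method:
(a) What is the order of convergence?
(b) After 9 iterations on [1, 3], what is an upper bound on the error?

(a) Bisection has linear (order 1) convergence; the error is halved each step.

(b) Error bound = (b-a)/2^n = (3 - 1)/2^{9}
    = 2/2^{9}

(a) 1 (linear); (b) error ≤ 3.91e-03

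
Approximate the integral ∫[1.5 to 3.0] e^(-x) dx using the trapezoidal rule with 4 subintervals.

f(x) = e^(-x)
a = 1.5, b = 3.0, n = 4
h = (b - a)/n = 0.375000

Trapezoidal rule: (h/2)[f(x₀) + 2f(x₁) + 2f(x₂) + ... + f(xₙ)]

x_0 = 1.5000, f(x_0) = 0.223130, coefficient = 1
x_1 = 1.8750, f(x_1) = 0.153355, coefficient = 2
x_2 = 2.2500, f(x_2) = 0.105399, coefficient = 2
x_3 = 2.6250, f(x_3) = 0.072440, coefficient = 2
x_4 = 3.0000, f(x_4) = 0.049787, coefficient = 1

I ≈ (0.375000/2) × 0.935305 = 0.175370
Exact value: 0.173343
Error: 0.002027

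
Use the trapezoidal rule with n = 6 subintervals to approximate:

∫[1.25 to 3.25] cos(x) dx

f(x) = cos(x)
a = 1.25, b = 3.25, n = 6
h = (b - a)/n = 0.333333

Trapezoidal rule: (h/2)[f(x₀) + 2f(x₁) + 2f(x₂) + ... + f(xₙ)]

x_0 = 1.2500, f(x_0) = 0.315322, coefficient = 1
x_1 = 1.5833, f(x_1) = -0.012537, coefficient = 2
x_2 = 1.9167, f(x_2) = -0.339016, coefficient = 2
x_3 = 2.2500, f(x_3) = -0.628174, coefficient = 2
x_4 = 2.5833, f(x_4) = -0.848178, coefficient = 2
x_5 = 2.9167, f(x_5) = -0.974811, coefficient = 2
x_6 = 3.2500, f(x_6) = -0.994130, coefficient = 1

I ≈ (0.333333/2) × -6.284237 = -1.047373
Exact value: -1.057180
Error: 0.009807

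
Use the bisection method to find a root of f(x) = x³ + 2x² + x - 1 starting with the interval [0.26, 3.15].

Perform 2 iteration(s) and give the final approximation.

f(x) = x³ + 2x² + x - 1
Initial interval: [0.26, 3.15]

Iteration 1:
  c_1 = (0.260000 + 3.150000)/2 = 1.705000
  f(c_1) = f(1.705000) = 11.475528
  f(a) × f(c) < 0, new interval: [0.260000, 1.705000]
Iteration 2:
  c_2 = (0.260000 + 1.705000)/2 = 0.982500
  f(c_2) = f(0.982500) = 2.861526
  f(a) × f(c) < 0, new interval: [0.260000, 0.982500]

After 2 iteration(s), the approximation is c_2 = 0.982500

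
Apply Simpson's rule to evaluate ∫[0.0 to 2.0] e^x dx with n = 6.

f(x) = e^x
a = 0.0, b = 2.0, n = 6
h = (b - a)/n = 0.333333

Simpson's rule: (h/3)[f(x₀) + 4f(x₁) + 2f(x₂) + ... + f(xₙ)]

x_0 = 0.0000, f(x_0) = 1.000000, coefficient = 1
x_1 = 0.3333, f(x_1) = 1.395612, coefficient = 4
x_2 = 0.6667, f(x_2) = 1.947734, coefficient = 2
x_3 = 1.0000, f(x_3) = 2.718282, coefficient = 4
x_4 = 1.3333, f(x_4) = 3.793668, coefficient = 2
x_5 = 1.6667, f(x_5) = 5.294490, coefficient = 4
x_6 = 2.0000, f(x_6) = 7.389056, coefficient = 1

I ≈ (0.333333/3) × 57.505397 = 6.389489
Exact value: 6.389056
Error: 0.000432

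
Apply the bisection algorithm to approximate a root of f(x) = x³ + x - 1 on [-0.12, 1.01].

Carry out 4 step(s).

f(x) = x³ + x - 1
Initial interval: [-0.12, 1.01]

Iteration 1:
  c_1 = (-0.120000 + 1.010000)/2 = 0.445000
  f(c_1) = f(0.445000) = -0.466879
  f(a) × f(c) ≥ 0, new interval: [0.445000, 1.010000]
Iteration 2:
  c_2 = (0.445000 + 1.010000)/2 = 0.727500
  f(c_2) = f(0.727500) = 0.112534
  f(a) × f(c) < 0, new interval: [0.445000, 0.727500]
Iteration 3:
  c_3 = (0.445000 + 0.727500)/2 = 0.586250
  f(c_3) = f(0.586250) = -0.212262
  f(a) × f(c) ≥ 0, new interval: [0.586250, 0.727500]
Iteration 4:
  c_4 = (0.586250 + 0.727500)/2 = 0.656875
  f(c_4) = f(0.656875) = -0.059693
  f(a) × f(c) ≥ 0, new interval: [0.656875, 0.727500]

After 4 iteration(s), the approximation is c_4 = 0.656875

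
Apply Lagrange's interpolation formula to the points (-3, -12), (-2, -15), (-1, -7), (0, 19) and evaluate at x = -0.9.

Lagrange interpolation formula:
P(x) = Σ yᵢ × Lᵢ(x)
where Lᵢ(x) = Π_{j≠i} (x - xⱼ)/(xᵢ - xⱼ)

L_0(-0.9) = (-0.9 - (-2))/(-3 - (-2)) × (-0.9 - (-1))/(-3 - (-1)) × (-0.9 - 0)/(-3 - 0) = 0.016500
L_1(-0.9) = (-0.9 - (-3))/(-2 - (-3)) × (-0.9 - (-1))/(-2 - (-1)) × (-0.9 - 0)/(-2 - 0) = -0.094500
L_2(-0.9) = (-0.9 - (-3))/(-1 - (-3)) × (-0.9 - (-2))/(-1 - (-2)) × (-0.9 - 0)/(-1 - 0) = 1.039500
L_3(-0.9) = (-0.9 - (-3))/(0 - (-3)) × (-0.9 - (-2))/(0 - (-2)) × (-0.9 - (-1))/(0 - (-1)) = 0.038500

P(-0.9) = (-12)×L_0(-0.9) + (-15)×L_1(-0.9) + (-7)×L_2(-0.9) + 19×L_3(-0.9)
P(-0.9) = -5.325500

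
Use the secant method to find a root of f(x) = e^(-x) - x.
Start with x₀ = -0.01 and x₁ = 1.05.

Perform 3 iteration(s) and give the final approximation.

f(x) = e^(-x) - x
x₀ = -0.01, x₁ = 1.05

Secant formula: x_{n+1} = x_n - f(x_n)(x_n - x_{n-1})/(f(x_n) - f(x_{n-1}))

Iteration 1:
  f(-0.010000) = 1.020050
  f(1.050000) = -0.700062
  x_2 = 1.050000 - (-0.700062)×(1.050000 - (-0.010000))/(-0.700062 - 1.020050)
       = 0.618594
Iteration 2:
  f(1.050000) = -0.700062
  f(0.618594) = -0.079893
  x_3 = 0.618594 - (-0.079893)×(0.618594 - 1.050000)/(-0.079893 - (-0.700062))
       = 0.563019
Iteration 3:
  f(0.618594) = -0.079893
  f(0.563019) = 0.006469
  x_4 = 0.563019 - 0.006469×(0.563019 - 0.618594)/(0.006469 - (-0.079893))
       = 0.567181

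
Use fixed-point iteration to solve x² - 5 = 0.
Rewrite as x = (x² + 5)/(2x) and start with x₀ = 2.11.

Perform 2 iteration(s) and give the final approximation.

Equation: x² - 5 = 0
Fixed-point form: x = (x² + 5)/(2x)
x₀ = 2.11

x_1 = g(2.110000) = 2.239834
x_2 = g(2.239834) = 2.236071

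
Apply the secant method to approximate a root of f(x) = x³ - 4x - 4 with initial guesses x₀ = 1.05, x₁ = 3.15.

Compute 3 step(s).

f(x) = x³ - 4x - 4
x₀ = 1.05, x₁ = 3.15

Secant formula: x_{n+1} = x_n - f(x_n)(x_n - x_{n-1})/(f(x_n) - f(x_{n-1}))

Iteration 1:
  f(1.050000) = -7.042375
  f(3.150000) = 14.655875
  x_2 = 3.150000 - 14.655875×(3.150000 - 1.050000)/(14.655875 - (-7.042375))
       = 1.731575
Iteration 2:
  f(3.150000) = 14.655875
  f(1.731575) = -5.734428
  x_3 = 1.731575 - (-5.734428)×(1.731575 - 3.150000)/(-5.734428 - 14.655875)
       = 2.130483
Iteration 3:
  f(1.731575) = -5.734428
  f(2.130483) = -2.851758
  x_4 = 2.130483 - (-2.851758)×(2.130483 - 1.731575)/(-2.851758 - (-5.734428))
       = 2.525114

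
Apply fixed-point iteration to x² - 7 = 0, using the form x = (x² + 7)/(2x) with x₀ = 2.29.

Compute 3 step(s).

Equation: x² - 7 = 0
Fixed-point form: x = (x² + 7)/(2x)
x₀ = 2.29

x_1 = g(2.290000) = 2.673384
x_2 = g(2.673384) = 2.645894
x_3 = g(2.645894) = 2.645751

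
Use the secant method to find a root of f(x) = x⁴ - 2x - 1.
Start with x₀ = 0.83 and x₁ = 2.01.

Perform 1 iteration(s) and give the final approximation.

f(x) = x⁴ - 2x - 1
x₀ = 0.83, x₁ = 2.01

Secant formula: x_{n+1} = x_n - f(x_n)(x_n - x_{n-1})/(f(x_n) - f(x_{n-1}))

Iteration 1:
  f(0.830000) = -2.185417
  f(2.010000) = 11.302408
  x_2 = 2.010000 - 11.302408×(2.010000 - 0.830000)/(11.302408 - (-2.185417))
       = 1.021194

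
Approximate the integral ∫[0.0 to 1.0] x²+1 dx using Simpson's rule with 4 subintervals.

f(x) = x²+1
a = 0.0, b = 1.0, n = 4
h = (b - a)/n = 0.250000

Simpson's rule: (h/3)[f(x₀) + 4f(x₁) + 2f(x₂) + ... + f(xₙ)]

x_0 = 0.0000, f(x_0) = 1.000000, coefficient = 1
x_1 = 0.2500, f(x_1) = 1.062500, coefficient = 4
x_2 = 0.5000, f(x_2) = 1.250000, coefficient = 2
x_3 = 0.7500, f(x_3) = 1.562500, coefficient = 4
x_4 = 1.0000, f(x_4) = 2.000000, coefficient = 1

I ≈ (0.250000/3) × 16.000000 = 1.333333
Exact value: 1.333333
Error: 0.000000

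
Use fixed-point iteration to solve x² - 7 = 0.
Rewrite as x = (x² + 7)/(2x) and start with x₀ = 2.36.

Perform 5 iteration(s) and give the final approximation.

Equation: x² - 7 = 0
Fixed-point form: x = (x² + 7)/(2x)
x₀ = 2.36

x_1 = g(2.360000) = 2.663051
x_2 = g(2.663051) = 2.645808
x_3 = g(2.645808) = 2.645751
x_4 = g(2.645751) = 2.645751
x_5 = g(2.645751) = 2.645751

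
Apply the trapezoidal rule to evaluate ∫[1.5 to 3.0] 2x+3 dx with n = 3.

f(x) = 2x+3
a = 1.5, b = 3.0, n = 3
h = (b - a)/n = 0.500000

Trapezoidal rule: (h/2)[f(x₀) + 2f(x₁) + 2f(x₂) + ... + f(xₙ)]

x_0 = 1.5000, f(x_0) = 6.000000, coefficient = 1
x_1 = 2.0000, f(x_1) = 7.000000, coefficient = 2
x_2 = 2.5000, f(x_2) = 8.000000, coefficient = 2
x_3 = 3.0000, f(x_3) = 9.000000, coefficient = 1

I ≈ (0.500000/2) × 45.000000 = 11.250000
Exact value: 11.250000
Error: 0.000000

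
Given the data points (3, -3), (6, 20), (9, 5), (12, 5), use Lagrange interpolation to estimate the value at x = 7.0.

Lagrange interpolation formula:
P(x) = Σ yᵢ × Lᵢ(x)
where Lᵢ(x) = Π_{j≠i} (x - xⱼ)/(xᵢ - xⱼ)

L_0(7.0) = (7.0 - 6)/(3 - 6) × (7.0 - 9)/(3 - 9) × (7.0 - 12)/(3 - 12) = -0.061728
L_1(7.0) = (7.0 - 3)/(6 - 3) × (7.0 - 9)/(6 - 9) × (7.0 - 12)/(6 - 12) = 0.740741
L_2(7.0) = (7.0 - 3)/(9 - 3) × (7.0 - 6)/(9 - 6) × (7.0 - 12)/(9 - 12) = 0.370370
L_3(7.0) = (7.0 - 3)/(12 - 3) × (7.0 - 6)/(12 - 6) × (7.0 - 9)/(12 - 9) = -0.049383

P(7.0) = (-3)×L_0(7.0) + 20×L_1(7.0) + 5×L_2(7.0) + 5×L_3(7.0)
P(7.0) = 16.604938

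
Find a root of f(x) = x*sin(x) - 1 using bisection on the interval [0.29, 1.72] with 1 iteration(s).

f(x) = x*sin(x) - 1
Initial interval: [0.29, 1.72]

Iteration 1:
  c_1 = (0.290000 + 1.720000)/2 = 1.005000
  f(c_1) = f(1.005000) = -0.151617
  f(a) × f(c) ≥ 0, new interval: [1.005000, 1.720000]

After 1 iteration(s), the approximation is c_1 = 1.005000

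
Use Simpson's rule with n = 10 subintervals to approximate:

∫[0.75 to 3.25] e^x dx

f(x) = e^x
a = 0.75, b = 3.25, n = 10
h = (b - a)/n = 0.250000

Simpson's rule: (h/3)[f(x₀) + 4f(x₁) + 2f(x₂) + ... + f(xₙ)]

x_0 = 0.7500, f(x_0) = 2.117000, coefficient = 1
x_1 = 1.0000, f(x_1) = 2.718282, coefficient = 4
x_2 = 1.2500, f(x_2) = 3.490343, coefficient = 2
x_3 = 1.5000, f(x_3) = 4.481689, coefficient = 4
x_4 = 1.7500, f(x_4) = 5.754603, coefficient = 2
x_5 = 2.0000, f(x_5) = 7.389056, coefficient = 4
x_6 = 2.2500, f(x_6) = 9.487736, coefficient = 2
x_7 = 2.5000, f(x_7) = 12.182494, coefficient = 4
x_8 = 2.7500, f(x_8) = 15.642632, coefficient = 2
x_9 = 3.0000, f(x_9) = 20.085537, coefficient = 4
x_10 = 3.2500, f(x_10) = 25.790340, coefficient = 1

I ≈ (0.250000/3) × 284.086198 = 23.673850
Exact value: 23.673340
Error: 0.000510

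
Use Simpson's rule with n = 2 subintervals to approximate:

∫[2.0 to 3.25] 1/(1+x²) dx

f(x) = 1/(1+x²)
a = 2.0, b = 3.25, n = 2
h = (b - a)/n = 0.625000

Simpson's rule: (h/3)[f(x₀) + 4f(x₁) + 2f(x₂) + ... + f(xₙ)]

x_0 = 2.0000, f(x_0) = 0.200000, coefficient = 1
x_1 = 2.6250, f(x_1) = 0.126733, coefficient = 4
x_2 = 3.2500, f(x_2) = 0.086486, coefficient = 1

I ≈ (0.625000/3) × 0.793417 = 0.165295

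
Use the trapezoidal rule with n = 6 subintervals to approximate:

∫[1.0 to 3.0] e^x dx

f(x) = e^x
a = 1.0, b = 3.0, n = 6
h = (b - a)/n = 0.333333

Trapezoidal rule: (h/2)[f(x₀) + 2f(x₁) + 2f(x₂) + ... + f(xₙ)]

x_0 = 1.0000, f(x_0) = 2.718282, coefficient = 1
x_1 = 1.3333, f(x_1) = 3.793668, coefficient = 2
x_2 = 1.6667, f(x_2) = 5.294490, coefficient = 2
x_3 = 2.0000, f(x_3) = 7.389056, coefficient = 2
x_4 = 2.3333, f(x_4) = 10.312259, coefficient = 2
x_5 = 2.6667, f(x_5) = 14.391916, coefficient = 2
x_6 = 3.0000, f(x_6) = 20.085537, coefficient = 1

I ≈ (0.333333/2) × 105.166596 = 17.527766
Exact value: 17.367255
Error: 0.160511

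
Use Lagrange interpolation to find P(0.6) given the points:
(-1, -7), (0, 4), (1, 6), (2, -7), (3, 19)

Lagrange interpolation formula:
P(x) = Σ yᵢ × Lᵢ(x)
where Lᵢ(x) = Π_{j≠i} (x - xⱼ)/(xᵢ - xⱼ)

L_0(0.6) = (0.6 - 0)/(-1 - 0) × (0.6 - 1)/(-1 - 1) × (0.6 - 2)/(-1 - 2) × (0.6 - 3)/(-1 - 3) = -0.033600
L_1(0.6) = (0.6 - (-1))/(0 - (-1)) × (0.6 - 1)/(0 - 1) × (0.6 - 2)/(0 - 2) × (0.6 - 3)/(0 - 3) = 0.358400
L_2(0.6) = (0.6 - (-1))/(1 - (-1)) × (0.6 - 0)/(1 - 0) × (0.6 - 2)/(1 - 2) × (0.6 - 3)/(1 - 3) = 0.806400
L_3(0.6) = (0.6 - (-1))/(2 - (-1)) × (0.6 - 0)/(2 - 0) × (0.6 - 1)/(2 - 1) × (0.6 - 3)/(2 - 3) = -0.153600
L_4(0.6) = (0.6 - (-1))/(3 - (-1)) × (0.6 - 0)/(3 - 0) × (0.6 - 1)/(3 - 1) × (0.6 - 2)/(3 - 2) = 0.022400

P(0.6) = (-7)×L_0(0.6) + 4×L_1(0.6) + 6×L_2(0.6) + (-7)×L_3(0.6) + 19×L_4(0.6)
P(0.6) = 8.008000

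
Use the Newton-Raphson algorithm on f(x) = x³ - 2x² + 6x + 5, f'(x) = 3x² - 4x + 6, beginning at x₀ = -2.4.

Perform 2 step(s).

f(x) = x³ - 2x² + 6x + 5
f'(x) = 3x² - 4x + 6
x₀ = -2.4

Newton-Raphson formula: x_{n+1} = x_n - f(x_n)/f'(x_n)

Iteration 1:
  f(-2.400000) = -34.744000
  f'(-2.400000) = 32.880000
  x_1 = -2.400000 - (-34.744000)/32.880000 = -1.343309
Iteration 2:
  f(-1.343309) = -9.092785
  f'(-1.343309) = 16.786673
  x_2 = -1.343309 - (-9.092785)/16.786673 = -0.801642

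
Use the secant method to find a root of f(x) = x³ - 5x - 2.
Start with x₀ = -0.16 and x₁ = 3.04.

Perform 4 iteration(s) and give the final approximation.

f(x) = x³ - 5x - 2
x₀ = -0.16, x₁ = 3.04

Secant formula: x_{n+1} = x_n - f(x_n)(x_n - x_{n-1})/(f(x_n) - f(x_{n-1}))

Iteration 1:
  f(-0.160000) = -1.204096
  f(3.040000) = 10.894464
  x_2 = 3.040000 - 10.894464×(3.040000 - (-0.160000))/(10.894464 - (-1.204096))
       = 0.158477
Iteration 2:
  f(3.040000) = 10.894464
  f(0.158477) = -2.788402
  x_3 = 0.158477 - (-2.788402)×(0.158477 - 3.040000)/(-2.788402 - 10.894464)
       = 0.745696
Iteration 3:
  f(0.158477) = -2.788402
  f(0.745696) = -5.313827
  x_4 = 0.745696 - (-5.313827)×(0.745696 - 0.158477)/(-5.313827 - (-2.788402))
       = -0.489892
Iteration 4:
  f(0.745696) = -5.313827
  f(-0.489892) = 0.331887
  x_5 = -0.489892 - 0.331887×(-0.489892 - 0.745696)/(0.331887 - (-5.313827))
       = -0.417257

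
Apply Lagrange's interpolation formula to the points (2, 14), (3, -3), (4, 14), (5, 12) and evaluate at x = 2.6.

Lagrange interpolation formula:
P(x) = Σ yᵢ × Lᵢ(x)
where Lᵢ(x) = Π_{j≠i} (x - xⱼ)/(xᵢ - xⱼ)

L_0(2.6) = (2.6 - 3)/(2 - 3) × (2.6 - 4)/(2 - 4) × (2.6 - 5)/(2 - 5) = 0.224000
L_1(2.6) = (2.6 - 2)/(3 - 2) × (2.6 - 4)/(3 - 4) × (2.6 - 5)/(3 - 5) = 1.008000
L_2(2.6) = (2.6 - 2)/(4 - 2) × (2.6 - 3)/(4 - 3) × (2.6 - 5)/(4 - 5) = -0.288000
L_3(2.6) = (2.6 - 2)/(5 - 2) × (2.6 - 3)/(5 - 3) × (2.6 - 4)/(5 - 4) = 0.056000

P(2.6) = 14×L_0(2.6) + (-3)×L_1(2.6) + 14×L_2(2.6) + 12×L_3(2.6)
P(2.6) = -3.248000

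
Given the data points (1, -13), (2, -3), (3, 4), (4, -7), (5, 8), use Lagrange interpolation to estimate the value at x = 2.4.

Lagrange interpolation formula:
P(x) = Σ yᵢ × Lᵢ(x)
where Lᵢ(x) = Π_{j≠i} (x - xⱼ)/(xᵢ - xⱼ)

L_0(2.4) = (2.4 - 2)/(1 - 2) × (2.4 - 3)/(1 - 3) × (2.4 - 4)/(1 - 4) × (2.4 - 5)/(1 - 5) = -0.041600
L_1(2.4) = (2.4 - 1)/(2 - 1) × (2.4 - 3)/(2 - 3) × (2.4 - 4)/(2 - 4) × (2.4 - 5)/(2 - 5) = 0.582400
L_2(2.4) = (2.4 - 1)/(3 - 1) × (2.4 - 2)/(3 - 2) × (2.4 - 4)/(3 - 4) × (2.4 - 5)/(3 - 5) = 0.582400
L_3(2.4) = (2.4 - 1)/(4 - 1) × (2.4 - 2)/(4 - 2) × (2.4 - 3)/(4 - 3) × (2.4 - 5)/(4 - 5) = -0.145600
L_4(2.4) = (2.4 - 1)/(5 - 1) × (2.4 - 2)/(5 - 2) × (2.4 - 3)/(5 - 3) × (2.4 - 4)/(5 - 4) = 0.022400

P(2.4) = (-13)×L_0(2.4) + (-3)×L_1(2.4) + 4×L_2(2.4) + (-7)×L_3(2.4) + 8×L_4(2.4)
P(2.4) = 2.321600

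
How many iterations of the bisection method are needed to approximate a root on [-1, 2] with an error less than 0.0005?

We need (b-a)/2^n ≤ 0.0005
(2 - (-1))/2^n ≤ 0.0005
3/2^n ≤ 0.0005
2^n ≥ 6000
n ≥ log₂(6000) = 12.55
n ≥ 13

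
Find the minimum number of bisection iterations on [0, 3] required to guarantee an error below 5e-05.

We need (b-a)/2^n ≤ 5e-05
(3 - 0)/2^n ≤ 5e-05
3/2^n ≤ 5e-05
2^n ≥ 60000
n ≥ log₂(60000) = 15.87
n ≥ 16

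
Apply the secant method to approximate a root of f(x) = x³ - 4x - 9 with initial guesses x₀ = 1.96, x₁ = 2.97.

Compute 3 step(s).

f(x) = x³ - 4x - 9
x₀ = 1.96, x₁ = 2.97

Secant formula: x_{n+1} = x_n - f(x_n)(x_n - x_{n-1})/(f(x_n) - f(x_{n-1}))

Iteration 1:
  f(1.960000) = -9.310464
  f(2.970000) = 5.318073
  x_2 = 2.970000 - 5.318073×(2.970000 - 1.960000)/(5.318073 - (-9.310464))
       = 2.602824
Iteration 2:
  f(2.970000) = 5.318073
  f(2.602824) = -1.777970
  x_3 = 2.602824 - (-1.777970)×(2.602824 - 2.970000)/(-1.777970 - 5.318073)
       = 2.694823
Iteration 3:
  f(2.602824) = -1.777970
  f(2.694823) = -0.209304
  x_4 = 2.694823 - (-0.209304)×(2.694823 - 2.602824)/(-0.209304 - (-1.777970))
       = 2.707098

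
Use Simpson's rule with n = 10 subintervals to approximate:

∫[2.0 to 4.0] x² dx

f(x) = x²
a = 2.0, b = 4.0, n = 10
h = (b - a)/n = 0.200000

Simpson's rule: (h/3)[f(x₀) + 4f(x₁) + 2f(x₂) + ... + f(xₙ)]

x_0 = 2.0000, f(x_0) = 4.000000, coefficient = 1
x_1 = 2.2000, f(x_1) = 4.840000, coefficient = 4
x_2 = 2.4000, f(x_2) = 5.760000, coefficient = 2
x_3 = 2.6000, f(x_3) = 6.760000, coefficient = 4
x_4 = 2.8000, f(x_4) = 7.840000, coefficient = 2
x_5 = 3.0000, f(x_5) = 9.000000, coefficient = 4
x_6 = 3.2000, f(x_6) = 10.240000, coefficient = 2
x_7 = 3.4000, f(x_7) = 11.560000, coefficient = 4
x_8 = 3.6000, f(x_8) = 12.960000, coefficient = 2
x_9 = 3.8000, f(x_9) = 14.440000, coefficient = 4
x_10 = 4.0000, f(x_10) = 16.000000, coefficient = 1

I ≈ (0.200000/3) × 280.000000 = 18.666667
Exact value: 18.666667
Error: 0.000000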